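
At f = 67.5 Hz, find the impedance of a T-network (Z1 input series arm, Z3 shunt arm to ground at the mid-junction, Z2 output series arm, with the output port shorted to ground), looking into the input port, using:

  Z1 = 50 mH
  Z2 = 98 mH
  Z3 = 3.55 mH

Step 1 — Angular frequency: ω = 2π·f = 2π·67.5 = 424.1 rad/s.
Step 2 — Component impedances:
  Z1: Z = jωL = j·424.1·0.05 = 0 + j21.21 Ω
  Z2: Z = jωL = j·424.1·0.098 = 0 + j41.56 Ω
  Z3: Z = jωL = j·424.1·0.00355 = 0 + j1.506 Ω
Step 3 — With the output port shorted to ground, the output series arm Z2 runs from the junction to ground; the shunt arm Z3 also runs from the junction to ground. They appear in parallel: Z3 || Z2 = 0 + j1.453 Ω.
Step 4 — Series with input arm Z1: Z_in = Z1 + (Z3 || Z2) = 0 + j22.66 Ω = 22.66∠90.0° Ω.

Z = 0 + j22.66 Ω = 22.66∠90.0° Ω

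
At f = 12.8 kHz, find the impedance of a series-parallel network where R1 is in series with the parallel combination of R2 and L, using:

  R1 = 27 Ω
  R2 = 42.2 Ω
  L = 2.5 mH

Step 1 — Angular frequency: ω = 2π·f = 2π·1.28e+04 = 8.042e+04 rad/s.
Step 2 — Component impedances:
  R1: Z = R = 27 Ω
  R2: Z = R = 42.2 Ω
  L: Z = jωL = j·8.042e+04·0.0025 = 0 + j201.1 Ω
Step 3 — Parallel branch: R2 || L = 1/(1/R2 + 1/L) = 40.42 + j8.483 Ω.
Step 4 — Series with R1: Z_total = R1 + (R2 || L) = 67.42 + j8.483 Ω = 67.95∠7.2° Ω.

Z = 67.42 + j8.483 Ω = 67.95∠7.2° Ω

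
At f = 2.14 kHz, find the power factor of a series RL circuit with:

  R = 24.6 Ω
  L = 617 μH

Step 1 — Angular frequency: ω = 2π·f = 2π·2140 = 1.345e+04 rad/s.
Step 2 — Component impedances:
  R: Z = R = 24.6 Ω
  L: Z = jωL = j·1.345e+04·0.000617 = 0 + j8.296 Ω
Step 3 — Series combination: Z_total = R + L = 24.6 + j8.296 Ω = 25.96∠18.6° Ω.
Step 4 — Power factor: PF = cos(φ) = Re(Z)/|Z| = 24.6/25.96 = 0.9476.
Step 5 — Type: Im(Z) = 8.296 ⇒ lagging (phase φ = 18.6°).

PF = 0.9476 (lagging, φ = 18.6°)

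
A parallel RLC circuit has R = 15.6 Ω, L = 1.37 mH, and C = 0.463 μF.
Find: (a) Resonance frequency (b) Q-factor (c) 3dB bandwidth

Step 1 — Resonance: ω₀ = 1/√(LC) = 1/√(0.00137·4.63e-07) = 3.971e+04 rad/s.
Step 2 — f₀ = ω₀/(2π) = 6319 Hz.
Step 3 — Parallel Q: Q = R/(ω₀L) = 15.6/(3.971e+04·0.00137) = 0.2868.
Step 4 — Bandwidth: Δω = ω₀/Q = 1.385e+05 rad/s; BW = Δω/(2π) = 2.204e+04 Hz.

(a) f₀ = 6319 Hz  (b) Q = 0.2868  (c) BW = 2.204e+04 Hz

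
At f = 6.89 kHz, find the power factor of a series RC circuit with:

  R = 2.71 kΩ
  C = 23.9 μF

Step 1 — Angular frequency: ω = 2π·f = 2π·6890 = 4.329e+04 rad/s.
Step 2 — Component impedances:
  R: Z = R = 2710 Ω
  C: Z = 1/(jωC) = -j/(ω·C) = 0 - j0.9665 Ω
Step 3 — Series combination: Z_total = R + C = 2710 - j0.9665 Ω = 2710∠-0.0° Ω.
Step 4 — Power factor: PF = cos(φ) = Re(Z)/|Z| = 2710/2710 = 1.
Step 5 — Type: Im(Z) = -0.9665 ⇒ leading (phase φ = -0.0°).

PF = 1 (leading, φ = -0.0°)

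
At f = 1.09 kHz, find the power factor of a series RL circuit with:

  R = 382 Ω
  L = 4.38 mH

Step 1 — Angular frequency: ω = 2π·f = 2π·1090 = 6849 rad/s.
Step 2 — Component impedances:
  R: Z = R = 382 Ω
  L: Z = jωL = j·6849·0.00438 = 0 + j30 Ω
Step 3 — Series combination: Z_total = R + L = 382 + j30 Ω = 383.2∠4.5° Ω.
Step 4 — Power factor: PF = cos(φ) = Re(Z)/|Z| = 382/383.2 = 0.9969.
Step 5 — Type: Im(Z) = 30 ⇒ lagging (phase φ = 4.5°).

PF = 0.9969 (lagging, φ = 4.5°)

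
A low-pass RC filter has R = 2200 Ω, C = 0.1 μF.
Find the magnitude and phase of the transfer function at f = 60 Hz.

Step 1 — Angular frequency: ω = 2π·60 = 377 rad/s.
Step 2 — Transfer function: H(jω) = 1/(1 + jωRC).
Step 3 — Denominator: 1 + jωRC = 1 + j·377·2200·1e-07 = 1 + j0.08294.
Step 4 — H = 0.9932 - j0.08237.
Step 5 — Magnitude: |H| = 0.9966 (-0.0 dB); phase: φ = -4.7°.

|H| = 0.9966 (-0.0 dB), φ = -4.7°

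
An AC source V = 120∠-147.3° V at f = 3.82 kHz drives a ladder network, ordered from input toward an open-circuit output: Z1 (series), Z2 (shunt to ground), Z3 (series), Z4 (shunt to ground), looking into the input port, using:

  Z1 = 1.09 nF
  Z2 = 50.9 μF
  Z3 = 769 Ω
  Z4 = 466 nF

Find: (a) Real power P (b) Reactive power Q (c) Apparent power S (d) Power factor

Step 1 — Angular frequency: ω = 2π·f = 2π·3820 = 2.4e+04 rad/s.
Step 2 — Component impedances:
  Z1: Z = 1/(jωC) = -j/(ω·C) = 0 - j3.822e+04 Ω
  Z2: Z = 1/(jωC) = -j/(ω·C) = 0 - j0.8185 Ω
  Z3: Z = R = 769 Ω
  Z4: Z = 1/(jωC) = -j/(ω·C) = 0 - j89.41 Ω
Step 3 — Ladder network (open output): work backward from the far end, alternating series and parallel combinations. Z_in = 0.0008594 - j3.822e+04 Ω = 3.822e+04∠-90.0° Ω.
Step 4 — Source phasor: V = 120∠-147.3° V = -101 - j64.83 V.
Step 5 — Current: I = V / Z = 0.001696 - j0.002642 A = 0.003139∠-57.3° A.
Step 6 — Complex power: S = V·I* = 8.47e-09 - j0.3767 VA.
Step 7 — Real power: P = Re(S) = 8.47e-09 W.
Step 8 — Reactive power: Q = Im(S) = -0.3767 VAR.
Step 9 — Apparent power: |S| = 0.3767 VA.
Step 10 — Power factor: PF = P/|S| = 2.248e-08 (leading).

(a) P = 8.47e-09 W  (b) Q = -0.3767 VAR  (c) S = 0.3767 VA  (d) PF = 2.248e-08 (leading)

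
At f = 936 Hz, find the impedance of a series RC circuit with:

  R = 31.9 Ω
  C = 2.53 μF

Step 1 — Angular frequency: ω = 2π·f = 2π·936 = 5881 rad/s.
Step 2 — Component impedances:
  R: Z = R = 31.9 Ω
  C: Z = 1/(jωC) = -j/(ω·C) = 0 - j67.21 Ω
Step 3 — Series combination: Z_total = R + C = 31.9 - j67.21 Ω = 74.39∠-64.6° Ω.

Z = 31.9 - j67.21 Ω = 74.39∠-64.6° Ω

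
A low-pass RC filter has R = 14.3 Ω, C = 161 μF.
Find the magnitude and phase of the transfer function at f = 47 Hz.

Step 1 — Angular frequency: ω = 2π·47 = 295.3 rad/s.
Step 2 — Transfer function: H(jω) = 1/(1 + jωRC).
Step 3 — Denominator: 1 + jωRC = 1 + j·295.3·14.3·0.000161 = 1 + j0.6799.
Step 4 — H = 0.6839 - j0.465.
Step 5 — Magnitude: |H| = 0.827 (-1.7 dB); phase: φ = -34.2°.

|H| = 0.827 (-1.7 dB), φ = -34.2°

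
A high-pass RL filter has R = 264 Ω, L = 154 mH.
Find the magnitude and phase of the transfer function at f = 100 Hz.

Step 1 — Angular frequency: ω = 2π·100 = 628.3 rad/s.
Step 2 — Transfer function: H(jω) = jωL/(R + jωL).
Step 3 — Numerator jωL = j·96.76; denominator R + jωL = 264 + j96.76.
Step 4 — H = 0.1184 + j0.3231.
Step 5 — Magnitude: |H| = 0.3441 (-9.3 dB); phase: φ = 69.9°.

|H| = 0.3441 (-9.3 dB), φ = 69.9°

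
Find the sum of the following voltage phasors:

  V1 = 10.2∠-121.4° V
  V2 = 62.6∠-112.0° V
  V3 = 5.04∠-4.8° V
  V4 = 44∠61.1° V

Step 1 — Convert each phasor to rectangular form:
  V1 = 10.2·(cos(-121.4°) + j·sin(-121.4°)) = -5.314 - j8.706 V
  V2 = 62.6·(cos(-112.0°) + j·sin(-112.0°)) = -23.45 - j58.04 V
  V3 = 5.04·(cos(-4.8°) + j·sin(-4.8°)) = 5.022 - j0.4217 V
  V4 = 44·(cos(61.1°) + j·sin(61.1°)) = 21.26 + j38.52 V
Step 2 — Sum components: V_total = -2.478 - j28.65 V.
Step 3 — Convert to polar: |V_total| = 28.76 V, ∠V_total = -94.9°.

V_total = 28.76∠-94.9° V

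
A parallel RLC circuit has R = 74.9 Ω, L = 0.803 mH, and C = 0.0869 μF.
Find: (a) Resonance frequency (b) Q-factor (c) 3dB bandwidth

Step 1 — Resonance: ω₀ = 1/√(LC) = 1/√(0.000803·8.69e-08) = 1.197e+05 rad/s.
Step 2 — f₀ = ω₀/(2π) = 1.905e+04 Hz.
Step 3 — Parallel Q: Q = R/(ω₀L) = 74.9/(1.197e+05·0.000803) = 0.7792.
Step 4 — Bandwidth: Δω = ω₀/Q = 1.536e+05 rad/s; BW = Δω/(2π) = 2.445e+04 Hz.

(a) f₀ = 1.905e+04 Hz  (b) Q = 0.7792  (c) BW = 2.445e+04 Hz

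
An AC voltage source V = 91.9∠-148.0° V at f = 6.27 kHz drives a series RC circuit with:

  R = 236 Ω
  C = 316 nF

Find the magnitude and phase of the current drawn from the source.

Step 1 — Angular frequency: ω = 2π·f = 2π·6270 = 3.94e+04 rad/s.
Step 2 — Component impedances:
  R: Z = R = 236 Ω
  C: Z = 1/(jωC) = -j/(ω·C) = 0 - j80.33 Ω
Step 3 — Series combination: Z_total = R + C = 236 - j80.33 Ω = 249.3∠-18.8° Ω.
Step 4 — Source phasor: V = 91.9∠-148.0° V = -77.94 - j48.7 V.
Step 5 — Ohm's law: I = V / Z_total = (-77.94 - j48.7) / (236 - j80.33) = -0.233 - j0.2857 A.
Step 6 — Convert to polar: |I| = 0.3686 A, ∠I = -129.2°.

I = 0.3686∠-129.2° A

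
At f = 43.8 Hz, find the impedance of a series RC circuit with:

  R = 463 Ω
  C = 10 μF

Step 1 — Angular frequency: ω = 2π·f = 2π·43.8 = 275.2 rad/s.
Step 2 — Component impedances:
  R: Z = R = 463 Ω
  C: Z = 1/(jωC) = -j/(ω·C) = 0 - j363.4 Ω
Step 3 — Series combination: Z_total = R + C = 463 - j363.4 Ω = 588.6∠-38.1° Ω.

Z = 463 - j363.4 Ω = 588.6∠-38.1° Ω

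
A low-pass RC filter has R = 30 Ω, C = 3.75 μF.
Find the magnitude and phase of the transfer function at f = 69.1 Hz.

Step 1 — Angular frequency: ω = 2π·69.1 = 434.2 rad/s.
Step 2 — Transfer function: H(jω) = 1/(1 + jωRC).
Step 3 — Denominator: 1 + jωRC = 1 + j·434.2·30·3.75e-06 = 1 + j0.04884.
Step 4 — H = 0.9976 - j0.04873.
Step 5 — Magnitude: |H| = 0.9988 (-0.0 dB); phase: φ = -2.8°.

|H| = 0.9988 (-0.0 dB), φ = -2.8°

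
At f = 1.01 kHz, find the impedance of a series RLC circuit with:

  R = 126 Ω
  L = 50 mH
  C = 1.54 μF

Step 1 — Angular frequency: ω = 2π·f = 2π·1010 = 6346 rad/s.
Step 2 — Component impedances:
  R: Z = R = 126 Ω
  L: Z = jωL = j·6346·0.05 = 0 + j317.3 Ω
  C: Z = 1/(jωC) = -j/(ω·C) = 0 - j102.3 Ω
Step 3 — Series combination: Z_total = R + L + C = 126 + j215 Ω = 249.2∠59.6° Ω.

Z = 126 + j215 Ω = 249.2∠59.6° Ω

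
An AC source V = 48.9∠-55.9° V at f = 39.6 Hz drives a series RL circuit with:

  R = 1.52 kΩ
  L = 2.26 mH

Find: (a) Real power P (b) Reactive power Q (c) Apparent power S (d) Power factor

Step 1 — Angular frequency: ω = 2π·f = 2π·39.6 = 248.8 rad/s.
Step 2 — Component impedances:
  R: Z = R = 1520 Ω
  L: Z = jωL = j·248.8·0.00226 = 0 + j0.5623 Ω
Step 3 — Series combination: Z_total = R + L = 1520 + j0.5623 Ω = 1520∠0.0° Ω.
Step 4 — Source phasor: V = 48.9∠-55.9° V = 27.42 - j40.49 V.
Step 5 — Current: I = V / Z = 0.01803 - j0.02665 A = 0.03217∠-55.9° A.
Step 6 — Complex power: S = V·I* = 1.573 + j0.000582 VA.
Step 7 — Real power: P = Re(S) = 1.573 W.
Step 8 — Reactive power: Q = Im(S) = 0.000582 VAR.
Step 9 — Apparent power: |S| = 1.573 VA.
Step 10 — Power factor: PF = P/|S| = 1 (lagging).

(a) P = 1.573 W  (b) Q = 0.000582 VAR  (c) S = 1.573 VA  (d) PF = 1 (lagging)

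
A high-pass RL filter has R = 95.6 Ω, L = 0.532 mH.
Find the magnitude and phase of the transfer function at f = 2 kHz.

Step 1 — Angular frequency: ω = 2π·2000 = 1.257e+04 rad/s.
Step 2 — Transfer function: H(jω) = jωL/(R + jωL).
Step 3 — Numerator jωL = j·6.685; denominator R + jωL = 95.6 + j6.685.
Step 4 — H = 0.004866 + j0.06959.
Step 5 — Magnitude: |H| = 0.06976 (-23.1 dB); phase: φ = 86.0°.

|H| = 0.06976 (-23.1 dB), φ = 86.0°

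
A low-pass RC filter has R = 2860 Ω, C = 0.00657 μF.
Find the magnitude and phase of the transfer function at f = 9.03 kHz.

Step 1 — Angular frequency: ω = 2π·9030 = 5.674e+04 rad/s.
Step 2 — Transfer function: H(jω) = 1/(1 + jωRC).
Step 3 — Denominator: 1 + jωRC = 1 + j·5.674e+04·2860·6.57e-09 = 1 + j1.066.
Step 4 — H = 0.468 - j0.499.
Step 5 — Magnitude: |H| = 0.6841 (-3.3 dB); phase: φ = -46.8°.

|H| = 0.6841 (-3.3 dB), φ = -46.8°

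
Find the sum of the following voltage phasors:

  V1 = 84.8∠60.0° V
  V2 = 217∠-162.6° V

Step 1 — Convert each phasor to rectangular form:
  V1 = 84.8·(cos(60.0°) + j·sin(60.0°)) = 42.4 + j73.44 V
  V2 = 217·(cos(-162.6°) + j·sin(-162.6°)) = -207.1 - j64.89 V
Step 2 — Sum components: V_total = -164.7 + j8.547 V.
Step 3 — Convert to polar: |V_total| = 164.9 V, ∠V_total = 177.0°.

V_total = 164.9∠177.0° V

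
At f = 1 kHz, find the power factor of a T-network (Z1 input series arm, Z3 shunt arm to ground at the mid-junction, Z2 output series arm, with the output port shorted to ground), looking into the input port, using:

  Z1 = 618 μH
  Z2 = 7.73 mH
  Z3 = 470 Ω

Step 1 — Angular frequency: ω = 2π·f = 2π·1000 = 6283 rad/s.
Step 2 — Component impedances:
  Z1: Z = jωL = j·6283·0.000618 = 0 + j3.883 Ω
  Z2: Z = jωL = j·6283·0.00773 = 0 + j48.57 Ω
  Z3: Z = R = 470 Ω
Step 3 — With the output port shorted to ground, the output series arm Z2 runs from the junction to ground; the shunt arm Z3 also runs from the junction to ground. They appear in parallel: Z3 || Z2 = 4.966 + j48.06 Ω.
Step 4 — Series with input arm Z1: Z_in = Z1 + (Z3 || Z2) = 4.966 + j51.94 Ω = 52.18∠84.5° Ω.
Step 5 — Power factor: PF = cos(φ) = Re(Z)/|Z| = 4.966/52.176 = 0.09518.
Step 6 — Type: Im(Z) = 51.94 ⇒ lagging (phase φ = 84.5°).

PF = 0.09518 (lagging, φ = 84.5°)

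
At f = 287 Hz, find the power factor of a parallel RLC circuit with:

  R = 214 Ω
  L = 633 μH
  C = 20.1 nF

Step 1 — Angular frequency: ω = 2π·f = 2π·287 = 1803 rad/s.
Step 2 — Component impedances:
  R: Z = R = 214 Ω
  L: Z = jωL = j·1803·0.000633 = 0 + j1.141 Ω
  C: Z = 1/(jωC) = -j/(ω·C) = 0 - j2.759e+04 Ω
Step 3 — Parallel combination: 1/Z_total = 1/R + 1/L + 1/C; Z_total = 0.006089 + j1.141 Ω = 1.142∠89.7° Ω.
Step 4 — Power factor: PF = cos(φ) = Re(Z)/|Z| = 0.0060889/1.1415 = 0.005334.
Step 5 — Type: Im(Z) = 1.141 ⇒ lagging (phase φ = 89.7°).

PF = 0.005334 (lagging, φ = 89.7°)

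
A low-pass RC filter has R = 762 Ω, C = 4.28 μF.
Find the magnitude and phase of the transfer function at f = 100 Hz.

Step 1 — Angular frequency: ω = 2π·100 = 628.3 rad/s.
Step 2 — Transfer function: H(jω) = 1/(1 + jωRC).
Step 3 — Denominator: 1 + jωRC = 1 + j·628.3·762·4.28e-06 = 1 + j2.049.
Step 4 — H = 0.1923 - j0.3941.
Step 5 — Magnitude: |H| = 0.4386 (-7.2 dB); phase: φ = -64.0°.

|H| = 0.4386 (-7.2 dB), φ = -64.0°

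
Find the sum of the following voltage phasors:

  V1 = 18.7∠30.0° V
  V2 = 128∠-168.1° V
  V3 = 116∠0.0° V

Step 1 — Convert each phasor to rectangular form:
  V1 = 18.7·(cos(30.0°) + j·sin(30.0°)) = 16.19 + j9.35 V
  V2 = 128·(cos(-168.1°) + j·sin(-168.1°)) = -125.2 - j26.39 V
  V3 = 116·(cos(0.0°) + j·sin(0.0°)) = 116 V
Step 2 — Sum components: V_total = 6.946 - j17.04 V.
Step 3 — Convert to polar: |V_total| = 18.4 V, ∠V_total = -67.8°.

V_total = 18.4∠-67.8° V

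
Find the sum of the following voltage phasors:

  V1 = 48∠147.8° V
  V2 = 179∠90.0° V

Step 1 — Convert each phasor to rectangular form:
  V1 = 48·(cos(147.8°) + j·sin(147.8°)) = -40.62 + j25.58 V
  V2 = 179·(cos(90.0°) + j·sin(90.0°)) = 0 + j179 V
Step 2 — Sum components: V_total = -40.62 + j204.6 V.
Step 3 — Convert to polar: |V_total| = 208.6 V, ∠V_total = 101.2°.

V_total = 208.6∠101.2° V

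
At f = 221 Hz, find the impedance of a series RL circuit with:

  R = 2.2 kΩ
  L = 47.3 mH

Step 1 — Angular frequency: ω = 2π·f = 2π·221 = 1389 rad/s.
Step 2 — Component impedances:
  R: Z = R = 2200 Ω
  L: Z = jωL = j·1389·0.0473 = 0 + j65.68 Ω
Step 3 — Series combination: Z_total = R + L = 2200 + j65.68 Ω = 2201∠1.7° Ω.

Z = 2200 + j65.68 Ω = 2201∠1.7° Ω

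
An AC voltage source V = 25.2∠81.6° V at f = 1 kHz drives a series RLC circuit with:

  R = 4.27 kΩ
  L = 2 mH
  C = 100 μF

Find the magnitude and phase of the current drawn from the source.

Step 1 — Angular frequency: ω = 2π·f = 2π·1000 = 6283 rad/s.
Step 2 — Component impedances:
  R: Z = R = 4270 Ω
  L: Z = jωL = j·6283·0.002 = 0 + j12.57 Ω
  C: Z = 1/(jωC) = -j/(ω·C) = 0 - j1.592 Ω
Step 3 — Series combination: Z_total = R + L + C = 4270 + j10.97 Ω = 4270∠0.1° Ω.
Step 4 — Source phasor: V = 25.2∠81.6° V = 3.681 + j24.93 V.
Step 5 — Ohm's law: I = V / Z_total = (3.681 + j24.93) / (4270 + j10.97) = 0.0008771 + j0.005836 A.
Step 6 — Convert to polar: |I| = 0.005902 A, ∠I = 81.5°.

I = 0.005902∠81.5° A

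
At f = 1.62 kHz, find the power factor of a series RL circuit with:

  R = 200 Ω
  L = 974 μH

Step 1 — Angular frequency: ω = 2π·f = 2π·1620 = 1.018e+04 rad/s.
Step 2 — Component impedances:
  R: Z = R = 200 Ω
  L: Z = jωL = j·1.018e+04·0.000974 = 0 + j9.914 Ω
Step 3 — Series combination: Z_total = R + L = 200 + j9.914 Ω = 200.2∠2.8° Ω.
Step 4 — Power factor: PF = cos(φ) = Re(Z)/|Z| = 200/200.25 = 0.9988.
Step 5 — Type: Im(Z) = 9.914 ⇒ lagging (phase φ = 2.8°).

PF = 0.9988 (lagging, φ = 2.8°)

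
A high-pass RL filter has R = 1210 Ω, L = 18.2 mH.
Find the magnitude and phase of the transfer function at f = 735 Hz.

Step 1 — Angular frequency: ω = 2π·735 = 4618 rad/s.
Step 2 — Transfer function: H(jω) = jωL/(R + jωL).
Step 3 — Numerator jωL = j·84.05; denominator R + jωL = 1210 + j84.05.
Step 4 — H = 0.004802 + j0.06913.
Step 5 — Magnitude: |H| = 0.0693 (-23.2 dB); phase: φ = 86.0°.

|H| = 0.0693 (-23.2 dB), φ = 86.0°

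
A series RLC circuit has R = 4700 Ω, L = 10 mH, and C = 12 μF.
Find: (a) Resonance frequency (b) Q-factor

Step 1 — Resonance condition Im(Z)=0 gives ω₀ = 1/√(LC).
Step 2 — ω₀ = 1/√(0.01·1.2e-05) = 2887 rad/s.
Step 3 — f₀ = ω₀/(2π) = 459.4 Hz.
Step 4 — Series Q: Q = ω₀L/R = 2887·0.01/4700 = 0.006142.

(a) f₀ = 459.4 Hz  (b) Q = 0.006142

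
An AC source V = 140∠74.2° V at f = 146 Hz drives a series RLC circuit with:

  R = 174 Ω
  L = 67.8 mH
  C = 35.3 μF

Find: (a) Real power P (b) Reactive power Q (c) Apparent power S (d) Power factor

Step 1 — Angular frequency: ω = 2π·f = 2π·146 = 917.3 rad/s.
Step 2 — Component impedances:
  R: Z = R = 174 Ω
  L: Z = jωL = j·917.3·0.0678 = 0 + j62.2 Ω
  C: Z = 1/(jωC) = -j/(ω·C) = 0 - j30.88 Ω
Step 3 — Series combination: Z_total = R + L + C = 174 + j31.31 Ω = 176.8∠10.2° Ω.
Step 4 — Source phasor: V = 140∠74.2° V = 38.12 + j134.7 V.
Step 5 — Current: I = V / Z = 0.3472 + j0.7117 A = 0.7919∠64.0° A.
Step 6 — Complex power: S = V·I* = 109.1 + j19.64 VA.
Step 7 — Real power: P = Re(S) = 109.1 W.
Step 8 — Reactive power: Q = Im(S) = 19.64 VAR.
Step 9 — Apparent power: |S| = 110.9 VA.
Step 10 — Power factor: PF = P/|S| = 0.9842 (lagging).

(a) P = 109.1 W  (b) Q = 19.64 VAR  (c) S = 110.9 VA  (d) PF = 0.9842 (lagging)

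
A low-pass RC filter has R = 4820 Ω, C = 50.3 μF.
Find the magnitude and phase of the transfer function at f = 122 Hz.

Step 1 — Angular frequency: ω = 2π·122 = 766.5 rad/s.
Step 2 — Transfer function: H(jω) = 1/(1 + jωRC).
Step 3 — Denominator: 1 + jωRC = 1 + j·766.5·4820·5.03e-05 = 1 + j185.8.
Step 4 — H = 2.895e-05 - j0.005381.
Step 5 — Magnitude: |H| = 0.005381 (-45.4 dB); phase: φ = -89.7°.

|H| = 0.005381 (-45.4 dB), φ = -89.7°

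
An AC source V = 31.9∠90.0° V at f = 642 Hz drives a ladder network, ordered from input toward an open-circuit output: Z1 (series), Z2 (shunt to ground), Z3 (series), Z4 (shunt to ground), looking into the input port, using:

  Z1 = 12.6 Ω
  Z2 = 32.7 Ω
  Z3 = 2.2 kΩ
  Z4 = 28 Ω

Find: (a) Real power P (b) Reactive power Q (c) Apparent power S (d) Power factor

Step 1 — Angular frequency: ω = 2π·f = 2π·642 = 4034 rad/s.
Step 2 — Component impedances:
  Z1: Z = R = 12.6 Ω
  Z2: Z = R = 32.7 Ω
  Z3: Z = R = 2200 Ω
  Z4: Z = R = 28 Ω
Step 3 — Ladder network (open output): work backward from the far end, alternating series and parallel combinations. Z_in = 44.83 Ω = 44.83∠0.0° Ω.
Step 4 — Source phasor: V = 31.9∠90.0° V = 0 + j31.9 V.
Step 5 — Current: I = V / Z = 0 + j0.7116 A = 0.7116∠90.0° A.
Step 6 — Complex power: S = V·I* = 22.7 VA.
Step 7 — Real power: P = Re(S) = 22.7 W.
Step 8 — Reactive power: Q = Im(S) = 0 VAR.
Step 9 — Apparent power: |S| = 22.7 VA.
Step 10 — Power factor: PF = P/|S| = 1 (unity).

(a) P = 22.7 W  (b) Q = 0 VAR  (c) S = 22.7 VA  (d) PF = 1 (unity)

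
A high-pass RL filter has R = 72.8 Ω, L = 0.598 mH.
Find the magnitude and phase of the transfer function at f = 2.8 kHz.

Step 1 — Angular frequency: ω = 2π·2800 = 1.759e+04 rad/s.
Step 2 — Transfer function: H(jω) = jωL/(R + jωL).
Step 3 — Numerator jωL = j·10.52; denominator R + jωL = 72.8 + j10.52.
Step 4 — H = 0.02046 + j0.1416.
Step 5 — Magnitude: |H| = 0.143 (-16.9 dB); phase: φ = 81.8°.

|H| = 0.143 (-16.9 dB), φ = 81.8°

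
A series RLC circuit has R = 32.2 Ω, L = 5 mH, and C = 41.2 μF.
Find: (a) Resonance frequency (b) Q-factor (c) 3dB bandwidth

Step 1 — Resonance: ω₀ = 1/√(LC) = 1/√(0.005·4.12e-05) = 2203 rad/s.
Step 2 — f₀ = ω₀/(2π) = 350.7 Hz.
Step 3 — Series Q: Q = ω₀L/R = 2203·0.005/32.2 = 0.3421.
Step 4 — Bandwidth: Δω = ω₀/Q = 6440 rad/s; BW = Δω/(2π) = 1025 Hz.

(a) f₀ = 350.7 Hz  (b) Q = 0.3421  (c) BW = 1025 Hz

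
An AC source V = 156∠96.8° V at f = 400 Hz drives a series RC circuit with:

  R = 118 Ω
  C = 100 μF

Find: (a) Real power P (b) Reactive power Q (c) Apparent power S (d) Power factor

Step 1 — Angular frequency: ω = 2π·f = 2π·400 = 2513 rad/s.
Step 2 — Component impedances:
  R: Z = R = 118 Ω
  C: Z = 1/(jωC) = -j/(ω·C) = 0 - j3.979 Ω
Step 3 — Series combination: Z_total = R + C = 118 - j3.979 Ω = 118.1∠-1.9° Ω.
Step 4 — Source phasor: V = 156∠96.8° V = -18.47 + j154.9 V.
Step 5 — Current: I = V / Z = -0.2006 + j1.306 A = 1.321∠98.7° A.
Step 6 — Complex power: S = V·I* = 206 - j6.946 VA.
Step 7 — Real power: P = Re(S) = 206 W.
Step 8 — Reactive power: Q = Im(S) = -6.946 VAR.
Step 9 — Apparent power: |S| = 206.1 VA.
Step 10 — Power factor: PF = P/|S| = 0.9994 (leading).

(a) P = 206 W  (b) Q = -6.946 VAR  (c) S = 206.1 VA  (d) PF = 0.9994 (leading)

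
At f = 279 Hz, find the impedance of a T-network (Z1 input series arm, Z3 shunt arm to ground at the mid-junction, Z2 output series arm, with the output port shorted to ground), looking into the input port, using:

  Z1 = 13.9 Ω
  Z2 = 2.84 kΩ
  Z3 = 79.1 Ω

Step 1 — Angular frequency: ω = 2π·f = 2π·279 = 1753 rad/s.
Step 2 — Component impedances:
  Z1: Z = R = 13.9 Ω
  Z2: Z = R = 2840 Ω
  Z3: Z = R = 79.1 Ω
Step 3 — With the output port shorted to ground, the output series arm Z2 runs from the junction to ground; the shunt arm Z3 also runs from the junction to ground. They appear in parallel: Z3 || Z2 = 76.96 Ω.
Step 4 — Series with input arm Z1: Z_in = Z1 + (Z3 || Z2) = 90.86 Ω = 90.86∠0.0° Ω.

Z = 90.86 Ω = 90.86∠0.0° Ω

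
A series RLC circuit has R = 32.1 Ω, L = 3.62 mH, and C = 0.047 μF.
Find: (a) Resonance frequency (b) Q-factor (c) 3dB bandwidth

Step 1 — Resonance condition Im(Z)=0 gives ω₀ = 1/√(LC).
Step 2 — ω₀ = 1/√(0.00362·4.7e-08) = 7.666e+04 rad/s.
Step 3 — f₀ = ω₀/(2π) = 1.22e+04 Hz.
Step 4 — Series Q: Q = ω₀L/R = 7.666e+04·0.00362/32.1 = 8.646.
Step 5 — 3dB bandwidth: Δω = ω₀/Q = 8867 rad/s; BW = Δω/(2π) = 1411 Hz.

(a) f₀ = 1.22e+04 Hz  (b) Q = 8.646  (c) BW = 1411 Hz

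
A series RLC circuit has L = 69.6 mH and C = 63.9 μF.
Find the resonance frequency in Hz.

Step 1 — Resonance condition Im(Z)=0 gives ω₀ = 1/√(LC).
Step 2 — ω₀ = 1/√(0.0696·6.39e-05) = 474.2 rad/s.
Step 3 — f₀ = ω₀/(2π) = 75.47 Hz.

f₀ = 75.47 Hz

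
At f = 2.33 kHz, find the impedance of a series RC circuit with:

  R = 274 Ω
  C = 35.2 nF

Step 1 — Angular frequency: ω = 2π·f = 2π·2330 = 1.464e+04 rad/s.
Step 2 — Component impedances:
  R: Z = R = 274 Ω
  C: Z = 1/(jωC) = -j/(ω·C) = 0 - j1941 Ω
Step 3 — Series combination: Z_total = R + C = 274 - j1941 Ω = 1960∠-82.0° Ω.

Z = 274 - j1941 Ω = 1960∠-82.0° Ω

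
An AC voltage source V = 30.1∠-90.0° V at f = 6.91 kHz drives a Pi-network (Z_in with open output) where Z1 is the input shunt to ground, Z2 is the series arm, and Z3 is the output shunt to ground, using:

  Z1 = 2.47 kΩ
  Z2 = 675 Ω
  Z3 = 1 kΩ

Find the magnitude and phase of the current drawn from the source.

Step 1 — Angular frequency: ω = 2π·f = 2π·6910 = 4.342e+04 rad/s.
Step 2 — Component impedances:
  Z1: Z = R = 2470 Ω
  Z2: Z = R = 675 Ω
  Z3: Z = R = 1000 Ω
Step 3 — With open output, the series arm Z2 and the output shunt Z3 appear in series to ground: Z2 + Z3 = 1675 Ω.
Step 4 — Parallel with input shunt Z1: Z_in = Z1 || (Z2 + Z3) = 998.1 Ω = 998.1∠0.0° Ω.
Step 5 — Source phasor: V = 30.1∠-90.0° V = 0 - j30.1 V.
Step 6 — Ohm's law: I = V / Z_total = (0 - j30.1) / (998.1) = 0 - j0.03016 A.
Step 7 — Convert to polar: |I| = 0.03016 A, ∠I = -90.0°.

I = 0.03016∠-90.0° A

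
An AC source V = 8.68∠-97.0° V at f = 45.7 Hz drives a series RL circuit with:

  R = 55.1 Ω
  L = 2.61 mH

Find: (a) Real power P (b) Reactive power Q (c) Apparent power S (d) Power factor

Step 1 — Angular frequency: ω = 2π·f = 2π·45.7 = 287.1 rad/s.
Step 2 — Component impedances:
  R: Z = R = 55.1 Ω
  L: Z = jωL = j·287.1·0.00261 = 0 + j0.7494 Ω
Step 3 — Series combination: Z_total = R + L = 55.1 + j0.7494 Ω = 55.11∠0.8° Ω.
Step 4 — Source phasor: V = 8.68∠-97.0° V = -1.058 - j8.615 V.
Step 5 — Current: I = V / Z = -0.02132 - j0.1561 A = 0.1575∠-97.8° A.
Step 6 — Complex power: S = V·I* = 1.367 + j0.01859 VA.
Step 7 — Real power: P = Re(S) = 1.367 W.
Step 8 — Reactive power: Q = Im(S) = 0.01859 VAR.
Step 9 — Apparent power: |S| = 1.367 VA.
Step 10 — Power factor: PF = P/|S| = 0.9999 (lagging).

(a) P = 1.367 W  (b) Q = 0.01859 VAR  (c) S = 1.367 VA  (d) PF = 0.9999 (lagging)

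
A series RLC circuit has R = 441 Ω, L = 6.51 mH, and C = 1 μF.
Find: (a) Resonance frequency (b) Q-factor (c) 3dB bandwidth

Step 1 — Resonance: ω₀ = 1/√(LC) = 1/√(0.00651·1e-06) = 1.239e+04 rad/s.
Step 2 — f₀ = ω₀/(2π) = 1973 Hz.
Step 3 — Series Q: Q = ω₀L/R = 1.239e+04·0.00651/441 = 0.183.
Step 4 — Bandwidth: Δω = ω₀/Q = 6.774e+04 rad/s; BW = Δω/(2π) = 1.078e+04 Hz.

(a) f₀ = 1973 Hz  (b) Q = 0.183  (c) BW = 1.078e+04 Hz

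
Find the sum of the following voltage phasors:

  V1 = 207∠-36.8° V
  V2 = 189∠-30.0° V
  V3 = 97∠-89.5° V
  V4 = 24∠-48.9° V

Step 1 — Convert each phasor to rectangular form:
  V1 = 207·(cos(-36.8°) + j·sin(-36.8°)) = 165.8 - j124 V
  V2 = 189·(cos(-30.0°) + j·sin(-30.0°)) = 163.7 - j94.5 V
  V3 = 97·(cos(-89.5°) + j·sin(-89.5°)) = 0.8465 - j97 V
  V4 = 24·(cos(-48.9°) + j·sin(-48.9°)) = 15.78 - j18.09 V
Step 2 — Sum components: V_total = 346.1 - j333.6 V.
Step 3 — Convert to polar: |V_total| = 480.7 V, ∠V_total = -43.9°.

V_total = 480.7∠-43.9° V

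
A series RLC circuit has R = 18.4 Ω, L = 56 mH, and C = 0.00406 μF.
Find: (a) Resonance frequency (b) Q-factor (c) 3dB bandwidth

Step 1 — Resonance: ω₀ = 1/√(LC) = 1/√(0.056·4.06e-09) = 6.632e+04 rad/s.
Step 2 — f₀ = ω₀/(2π) = 1.056e+04 Hz.
Step 3 — Series Q: Q = ω₀L/R = 6.632e+04·0.056/18.4 = 201.8.
Step 4 — Bandwidth: Δω = ω₀/Q = 328.6 rad/s; BW = Δω/(2π) = 52.29 Hz.

(a) f₀ = 1.056e+04 Hz  (b) Q = 201.8  (c) BW = 52.29 Hz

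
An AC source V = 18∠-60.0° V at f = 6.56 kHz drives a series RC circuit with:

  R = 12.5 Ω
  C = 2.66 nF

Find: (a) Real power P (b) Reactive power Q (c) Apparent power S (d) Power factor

Step 1 — Angular frequency: ω = 2π·f = 2π·6560 = 4.122e+04 rad/s.
Step 2 — Component impedances:
  R: Z = R = 12.5 Ω
  C: Z = 1/(jωC) = -j/(ω·C) = 0 - j9121 Ω
Step 3 — Series combination: Z_total = R + C = 12.5 - j9121 Ω = 9121∠-89.9° Ω.
Step 4 — Source phasor: V = 18∠-60.0° V = 9 - j15.59 V.
Step 5 — Current: I = V / Z = 0.00171 + j0.0009844 A = 0.001974∠29.9° A.
Step 6 — Complex power: S = V·I* = 4.868e-05 - j0.03552 VA.
Step 7 — Real power: P = Re(S) = 4.868e-05 W.
Step 8 — Reactive power: Q = Im(S) = -0.03552 VAR.
Step 9 — Apparent power: |S| = 0.03552 VA.
Step 10 — Power factor: PF = P/|S| = 0.00137 (leading).

(a) P = 4.868e-05 W  (b) Q = -0.03552 VAR  (c) S = 0.03552 VA  (d) PF = 0.00137 (leading)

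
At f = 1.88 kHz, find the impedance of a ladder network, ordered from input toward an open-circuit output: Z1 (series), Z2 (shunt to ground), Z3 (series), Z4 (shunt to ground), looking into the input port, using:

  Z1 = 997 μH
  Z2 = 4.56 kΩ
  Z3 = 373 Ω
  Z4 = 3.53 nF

Step 1 — Angular frequency: ω = 2π·f = 2π·1880 = 1.181e+04 rad/s.
Step 2 — Component impedances:
  Z1: Z = jωL = j·1.181e+04·0.000997 = 0 + j11.78 Ω
  Z2: Z = R = 4560 Ω
  Z3: Z = R = 373 Ω
  Z4: Z = 1/(jωC) = -j/(ω·C) = 0 - j2.398e+04 Ω
Step 3 — Ladder network (open output): work backward from the far end, alternating series and parallel combinations. Z_in = 4389 - j820.1 Ω = 4465∠-10.6° Ω.

Z = 4389 - j820.1 Ω = 4465∠-10.6° Ω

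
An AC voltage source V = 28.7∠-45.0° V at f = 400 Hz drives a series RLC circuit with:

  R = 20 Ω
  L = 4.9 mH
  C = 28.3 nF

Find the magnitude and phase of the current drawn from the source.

Step 1 — Angular frequency: ω = 2π·f = 2π·400 = 2513 rad/s.
Step 2 — Component impedances:
  R: Z = R = 20 Ω
  L: Z = jωL = j·2513·0.0049 = 0 + j12.32 Ω
  C: Z = 1/(jωC) = -j/(ω·C) = 0 - j1.406e+04 Ω
Step 3 — Series combination: Z_total = R + L + C = 20 - j1.405e+04 Ω = 1.405e+04∠-89.9° Ω.
Step 4 — Source phasor: V = 28.7∠-45.0° V = 20.29 - j20.29 V.
Step 5 — Ohm's law: I = V / Z_total = (20.29 - j20.29) / (20 - j1.405e+04) = 0.001447 + j0.001443 A.
Step 6 — Convert to polar: |I| = 0.002043 A, ∠I = 44.9°.

I = 0.002043∠44.9° A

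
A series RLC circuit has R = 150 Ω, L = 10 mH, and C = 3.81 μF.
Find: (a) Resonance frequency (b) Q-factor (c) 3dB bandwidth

Step 1 — Resonance: ω₀ = 1/√(LC) = 1/√(0.01·3.81e-06) = 5123 rad/s.
Step 2 — f₀ = ω₀/(2π) = 815.4 Hz.
Step 3 — Series Q: Q = ω₀L/R = 5123·0.01/150 = 0.3415.
Step 4 — Bandwidth: Δω = ω₀/Q = 1.5e+04 rad/s; BW = Δω/(2π) = 2387 Hz.

(a) f₀ = 815.4 Hz  (b) Q = 0.3415  (c) BW = 2387 Hz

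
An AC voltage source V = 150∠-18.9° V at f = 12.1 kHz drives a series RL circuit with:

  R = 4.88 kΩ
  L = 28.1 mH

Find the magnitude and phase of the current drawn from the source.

Step 1 — Angular frequency: ω = 2π·f = 2π·1.21e+04 = 7.603e+04 rad/s.
Step 2 — Component impedances:
  R: Z = R = 4880 Ω
  L: Z = jωL = j·7.603e+04·0.0281 = 0 + j2136 Ω
Step 3 — Series combination: Z_total = R + L = 4880 + j2136 Ω = 5327∠23.6° Ω.
Step 4 — Source phasor: V = 150∠-18.9° V = 141.9 - j48.59 V.
Step 5 — Ohm's law: I = V / Z_total = (141.9 - j48.59) / (4880 + j2136) = 0.02075 - j0.01904 A.
Step 6 — Convert to polar: |I| = 0.02816 A, ∠I = -42.5°.

I = 0.02816∠-42.5° A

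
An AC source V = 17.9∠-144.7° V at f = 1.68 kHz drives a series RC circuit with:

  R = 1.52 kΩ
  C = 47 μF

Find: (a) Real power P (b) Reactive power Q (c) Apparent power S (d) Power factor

Step 1 — Angular frequency: ω = 2π·f = 2π·1680 = 1.056e+04 rad/s.
Step 2 — Component impedances:
  R: Z = R = 1520 Ω
  C: Z = 1/(jωC) = -j/(ω·C) = 0 - j2.016 Ω
Step 3 — Series combination: Z_total = R + C = 1520 - j2.016 Ω = 1520∠-0.1° Ω.
Step 4 — Source phasor: V = 17.9∠-144.7° V = -14.61 - j10.34 V.
Step 5 — Current: I = V / Z = -0.009602 - j0.006818 A = 0.01178∠-144.6° A.
Step 6 — Complex power: S = V·I* = 0.2108 - j0.0002795 VA.
Step 7 — Real power: P = Re(S) = 0.2108 W.
Step 8 — Reactive power: Q = Im(S) = -0.0002795 VAR.
Step 9 — Apparent power: |S| = 0.2108 VA.
Step 10 — Power factor: PF = P/|S| = 1 (leading).

(a) P = 0.2108 W  (b) Q = -0.0002795 VAR  (c) S = 0.2108 VA  (d) PF = 1 (leading)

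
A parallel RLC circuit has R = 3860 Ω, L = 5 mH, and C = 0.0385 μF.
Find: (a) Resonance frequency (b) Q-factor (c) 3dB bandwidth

Step 1 — Resonance: ω₀ = 1/√(LC) = 1/√(0.005·3.85e-08) = 7.207e+04 rad/s.
Step 2 — f₀ = ω₀/(2π) = 1.147e+04 Hz.
Step 3 — Parallel Q: Q = R/(ω₀L) = 3860/(7.207e+04·0.005) = 10.71.
Step 4 — Bandwidth: Δω = ω₀/Q = 6729 rad/s; BW = Δω/(2π) = 1071 Hz.

(a) f₀ = 1.147e+04 Hz  (b) Q = 10.71  (c) BW = 1071 Hz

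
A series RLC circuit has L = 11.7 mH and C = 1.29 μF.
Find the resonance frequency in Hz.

Step 1 — Resonance condition Im(Z)=0 gives ω₀ = 1/√(LC).
Step 2 — ω₀ = 1/√(0.0117·1.29e-06) = 8140 rad/s.
Step 3 — f₀ = ω₀/(2π) = 1295 Hz.

f₀ = 1295 Hz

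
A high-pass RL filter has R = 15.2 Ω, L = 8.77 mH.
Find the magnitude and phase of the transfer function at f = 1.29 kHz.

Step 1 — Angular frequency: ω = 2π·1290 = 8105 rad/s.
Step 2 — Transfer function: H(jω) = jωL/(R + jωL).
Step 3 — Numerator jωL = j·71.08; denominator R + jωL = 15.2 + j71.08.
Step 4 — H = 0.9563 + j0.2045.
Step 5 — Magnitude: |H| = 0.9779 (-0.2 dB); phase: φ = 12.1°.

|H| = 0.9779 (-0.2 dB), φ = 12.1°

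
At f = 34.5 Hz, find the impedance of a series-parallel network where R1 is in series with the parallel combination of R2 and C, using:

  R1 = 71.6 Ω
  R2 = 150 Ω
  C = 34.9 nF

Step 1 — Angular frequency: ω = 2π·f = 2π·34.5 = 216.8 rad/s.
Step 2 — Component impedances:
  R1: Z = R = 71.6 Ω
  R2: Z = R = 150 Ω
  C: Z = 1/(jωC) = -j/(ω·C) = 0 - j1.322e+05 Ω
Step 3 — Parallel branch: R2 || C = 1/(1/R2 + 1/C) = 150 - j0.1702 Ω.
Step 4 — Series with R1: Z_total = R1 + (R2 || C) = 221.6 - j0.1702 Ω = 221.6∠-0.0° Ω.

Z = 221.6 - j0.1702 Ω = 221.6∠-0.0° Ω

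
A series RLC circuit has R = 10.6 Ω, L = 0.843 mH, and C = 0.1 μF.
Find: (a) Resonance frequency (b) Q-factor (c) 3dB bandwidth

Step 1 — Resonance condition Im(Z)=0 gives ω₀ = 1/√(LC).
Step 2 — ω₀ = 1/√(0.000843·1e-07) = 1.089e+05 rad/s.
Step 3 — f₀ = ω₀/(2π) = 1.733e+04 Hz.
Step 4 — Series Q: Q = ω₀L/R = 1.089e+05·0.000843/10.6 = 8.662.
Step 5 — 3dB bandwidth: Δω = ω₀/Q = 1.257e+04 rad/s; BW = Δω/(2π) = 2001 Hz.

(a) f₀ = 1.733e+04 Hz  (b) Q = 8.662  (c) BW = 2001 Hz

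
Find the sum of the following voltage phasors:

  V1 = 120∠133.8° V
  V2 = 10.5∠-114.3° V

Step 1 — Convert each phasor to rectangular form:
  V1 = 120·(cos(133.8°) + j·sin(133.8°)) = -83.06 + j86.61 V
  V2 = 10.5·(cos(-114.3°) + j·sin(-114.3°)) = -4.321 - j9.57 V
Step 2 — Sum components: V_total = -87.38 + j77.04 V.
Step 3 — Convert to polar: |V_total| = 116.5 V, ∠V_total = 138.6°.

V_total = 116.5∠138.6° V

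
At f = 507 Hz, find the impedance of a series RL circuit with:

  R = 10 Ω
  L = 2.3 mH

Step 1 — Angular frequency: ω = 2π·f = 2π·507 = 3186 rad/s.
Step 2 — Component impedances:
  R: Z = R = 10 Ω
  L: Z = jωL = j·3186·0.0023 = 0 + j7.327 Ω
Step 3 — Series combination: Z_total = R + L = 10 + j7.327 Ω = 12.4∠36.2° Ω.

Z = 10 + j7.327 Ω = 12.4∠36.2° Ω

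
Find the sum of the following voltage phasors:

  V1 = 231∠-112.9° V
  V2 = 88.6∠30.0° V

Step 1 — Convert each phasor to rectangular form:
  V1 = 231·(cos(-112.9°) + j·sin(-112.9°)) = -89.89 - j212.8 V
  V2 = 88.6·(cos(30.0°) + j·sin(30.0°)) = 76.73 + j44.3 V
Step 2 — Sum components: V_total = -13.16 - j168.5 V.
Step 3 — Convert to polar: |V_total| = 169 V, ∠V_total = -94.5°.

V_total = 169∠-94.5° V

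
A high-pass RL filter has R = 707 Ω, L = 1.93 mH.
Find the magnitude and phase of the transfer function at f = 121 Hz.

Step 1 — Angular frequency: ω = 2π·121 = 760.3 rad/s.
Step 2 — Transfer function: H(jω) = jωL/(R + jωL).
Step 3 — Numerator jωL = j·1.467; denominator R + jωL = 707 + j1.467.
Step 4 — H = 4.307e-06 + j0.002075.
Step 5 — Magnitude: |H| = 0.002075 (-53.7 dB); phase: φ = 89.9°.

|H| = 0.002075 (-53.7 dB), φ = 89.9°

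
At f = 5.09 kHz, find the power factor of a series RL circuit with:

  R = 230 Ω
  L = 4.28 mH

Step 1 — Angular frequency: ω = 2π·f = 2π·5090 = 3.198e+04 rad/s.
Step 2 — Component impedances:
  R: Z = R = 230 Ω
  L: Z = jωL = j·3.198e+04·0.00428 = 0 + j136.9 Ω
Step 3 — Series combination: Z_total = R + L = 230 + j136.9 Ω = 267.6∠30.8° Ω.
Step 4 — Power factor: PF = cos(φ) = Re(Z)/|Z| = 230/267.65 = 0.8593.
Step 5 — Type: Im(Z) = 136.9 ⇒ lagging (phase φ = 30.8°).

PF = 0.8593 (lagging, φ = 30.8°)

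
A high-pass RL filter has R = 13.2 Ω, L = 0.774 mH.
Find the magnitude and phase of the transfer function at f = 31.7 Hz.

Step 1 — Angular frequency: ω = 2π·31.7 = 199.2 rad/s.
Step 2 — Transfer function: H(jω) = jωL/(R + jωL).
Step 3 — Numerator jωL = j·0.1542; denominator R + jωL = 13.2 + j0.1542.
Step 4 — H = 0.0001364 + j0.01168.
Step 5 — Magnitude: |H| = 0.01168 (-38.7 dB); phase: φ = 89.3°.

|H| = 0.01168 (-38.7 dB), φ = 89.3°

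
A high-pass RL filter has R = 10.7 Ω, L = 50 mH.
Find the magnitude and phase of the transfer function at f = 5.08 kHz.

Step 1 — Angular frequency: ω = 2π·5080 = 3.192e+04 rad/s.
Step 2 — Transfer function: H(jω) = jωL/(R + jωL).
Step 3 — Numerator jωL = j·1596; denominator R + jωL = 10.7 + j1596.
Step 4 — H = 1 + j0.006704.
Step 5 — Magnitude: |H| = 1 (-0.0 dB); phase: φ = 0.4°.

|H| = 1 (-0.0 dB), φ = 0.4°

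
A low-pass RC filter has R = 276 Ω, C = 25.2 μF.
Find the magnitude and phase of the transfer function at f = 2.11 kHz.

Step 1 — Angular frequency: ω = 2π·2110 = 1.326e+04 rad/s.
Step 2 — Transfer function: H(jω) = 1/(1 + jωRC).
Step 3 — Denominator: 1 + jωRC = 1 + j·1.326e+04·276·2.52e-05 = 1 + j92.21.
Step 4 — H = 0.0001176 - j0.01084.
Step 5 — Magnitude: |H| = 0.01084 (-39.3 dB); phase: φ = -89.4°.

|H| = 0.01084 (-39.3 dB), φ = -89.4°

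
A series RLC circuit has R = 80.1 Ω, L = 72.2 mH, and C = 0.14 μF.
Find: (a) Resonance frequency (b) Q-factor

Step 1 — Resonance condition Im(Z)=0 gives ω₀ = 1/√(LC).
Step 2 — ω₀ = 1/√(0.0722·1.4e-07) = 9946 rad/s.
Step 3 — f₀ = ω₀/(2π) = 1583 Hz.
Step 4 — Series Q: Q = ω₀L/R = 9946·0.0722/80.1 = 8.965.

(a) f₀ = 1583 Hz  (b) Q = 8.965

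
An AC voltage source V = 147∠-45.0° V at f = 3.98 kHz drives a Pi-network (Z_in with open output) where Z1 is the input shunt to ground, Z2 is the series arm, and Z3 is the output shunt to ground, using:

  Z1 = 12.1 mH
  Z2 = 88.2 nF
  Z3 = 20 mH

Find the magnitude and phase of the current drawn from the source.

Step 1 — Angular frequency: ω = 2π·f = 2π·3980 = 2.501e+04 rad/s.
Step 2 — Component impedances:
  Z1: Z = jωL = j·2.501e+04·0.0121 = 0 + j302.6 Ω
  Z2: Z = 1/(jωC) = -j/(ω·C) = 0 - j453.4 Ω
  Z3: Z = jωL = j·2.501e+04·0.02 = 0 + j500.1 Ω
Step 3 — With open output, the series arm Z2 and the output shunt Z3 appear in series to ground: Z2 + Z3 = 0 + j46.76 Ω.
Step 4 — Parallel with input shunt Z1: Z_in = Z1 || (Z2 + Z3) = 0 + j40.5 Ω = 40.5∠90.0° Ω.
Step 5 — Source phasor: V = 147∠-45.0° V = 103.9 - j103.9 V.
Step 6 — Ohm's law: I = V / Z_total = (103.9 - j103.9) / (0 + j40.5) = -2.567 - j2.567 A.
Step 7 — Convert to polar: |I| = 3.63 A, ∠I = -135.0°.

I = 3.63∠-135.0° A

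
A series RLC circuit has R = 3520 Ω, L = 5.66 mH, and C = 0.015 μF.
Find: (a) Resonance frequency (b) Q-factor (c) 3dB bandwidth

Step 1 — Resonance condition Im(Z)=0 gives ω₀ = 1/√(LC).
Step 2 — ω₀ = 1/√(0.00566·1.5e-08) = 1.085e+05 rad/s.
Step 3 — f₀ = ω₀/(2π) = 1.727e+04 Hz.
Step 4 — Series Q: Q = ω₀L/R = 1.085e+05·0.00566/3520 = 0.1745.
Step 5 — 3dB bandwidth: Δω = ω₀/Q = 6.219e+05 rad/s; BW = Δω/(2π) = 9.898e+04 Hz.

(a) f₀ = 1.727e+04 Hz  (b) Q = 0.1745  (c) BW = 9.898e+04 Hz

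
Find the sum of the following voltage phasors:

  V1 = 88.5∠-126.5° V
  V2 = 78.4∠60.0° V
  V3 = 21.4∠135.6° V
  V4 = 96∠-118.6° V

Step 1 — Convert each phasor to rectangular form:
  V1 = 88.5·(cos(-126.5°) + j·sin(-126.5°)) = -52.64 - j71.14 V
  V2 = 78.4·(cos(60.0°) + j·sin(60.0°)) = 39.2 + j67.9 V
  V3 = 21.4·(cos(135.6°) + j·sin(135.6°)) = -15.29 + j14.97 V
  V4 = 96·(cos(-118.6°) + j·sin(-118.6°)) = -45.95 - j84.29 V
Step 2 — Sum components: V_total = -74.69 - j72.56 V.
Step 3 — Convert to polar: |V_total| = 104.1 V, ∠V_total = -135.8°.

V_total = 104.1∠-135.8° V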